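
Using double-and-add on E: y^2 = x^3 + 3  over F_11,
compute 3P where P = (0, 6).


k = 3 = 11_2 (binary, LSB first: 11)
Double-and-add from P = (0, 6):
  bit 0 = 1: acc = O + (0, 6) = (0, 6)
  bit 1 = 1: acc = (0, 6) + (0, 5) = O

3P = O


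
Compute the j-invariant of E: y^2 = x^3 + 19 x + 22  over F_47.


Delta = -16(4 a^3 + 27 b^2) mod 47 = 19
-1728 * (4 a)^3 = -1728 * (4*19)^3 mod 47 = 3
j = 3 * 19^(-1) mod 47 = 15

j = 15 (mod 47)


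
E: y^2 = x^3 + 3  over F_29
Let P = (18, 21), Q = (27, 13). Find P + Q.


P != Q, so use the chord formula.
s = (y2 - y1) / (x2 - x1) = (21) / (9) mod 29 = 12
x3 = s^2 - x1 - x2 mod 29 = 12^2 - 18 - 27 = 12
y3 = s (x1 - x3) - y1 mod 29 = 12 * (18 - 12) - 21 = 22

P + Q = (12, 22)


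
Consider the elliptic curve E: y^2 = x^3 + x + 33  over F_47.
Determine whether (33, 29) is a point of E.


Check whether y^2 = x^3 + 1 x + 33 (mod 47) for (x, y) = (33, 29).
LHS: y^2 = 29^2 mod 47 = 42
RHS: x^3 + 1 x + 33 = 33^3 + 1*33 + 33 mod 47 = 1
LHS != RHS

No, not on the curve


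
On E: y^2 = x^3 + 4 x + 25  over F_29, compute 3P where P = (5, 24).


k = 3 = 11_2 (binary, LSB first: 11)
Double-and-add from P = (5, 24):
  bit 0 = 1: acc = O + (5, 24) = (5, 24)
  bit 1 = 1: acc = (5, 24) + (15, 26) = (16, 26)

3P = (16, 26)


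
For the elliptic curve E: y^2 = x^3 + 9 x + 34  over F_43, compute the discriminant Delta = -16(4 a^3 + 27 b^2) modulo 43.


4 a^3 + 27 b^2 = 4*9^3 + 27*34^2 = 2916 + 31212 = 34128
Delta = -16 * (34128) = -546048
Delta mod 43 = 9

Delta = 9 (mod 43)


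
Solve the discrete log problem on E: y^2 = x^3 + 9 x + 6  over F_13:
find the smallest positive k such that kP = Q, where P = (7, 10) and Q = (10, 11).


Enumerate multiples of P until we hit Q = (10, 11):
  1P = (7, 10)
  2P = (12, 3)
  3P = (10, 2)
  4P = (6, 9)
  5P = (1, 9)
  6P = (9, 7)
  7P = (9, 6)
  8P = (1, 4)
  9P = (6, 4)
  10P = (10, 11)
Match found at i = 10.

k = 10


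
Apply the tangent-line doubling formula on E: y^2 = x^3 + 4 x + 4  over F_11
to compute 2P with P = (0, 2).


Doubling: s = (3 x1^2 + a) / (2 y1)
s = (3*0^2 + 4) / (2*2) mod 11 = 1
x3 = s^2 - 2 x1 mod 11 = 1^2 - 2*0 = 1
y3 = s (x1 - x3) - y1 mod 11 = 1 * (0 - 1) - 2 = 8

2P = (1, 8)


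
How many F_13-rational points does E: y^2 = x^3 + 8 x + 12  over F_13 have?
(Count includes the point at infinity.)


For each x in F_13, count y with y^2 = x^3 + 8 x + 12 mod 13:
  x = 0: RHS = 12, y in [5, 8]  -> 2 point(s)
  x = 2: RHS = 10, y in [6, 7]  -> 2 point(s)
  x = 4: RHS = 4, y in [2, 11]  -> 2 point(s)
  x = 6: RHS = 3, y in [4, 9]  -> 2 point(s)
  x = 8: RHS = 3, y in [4, 9]  -> 2 point(s)
  x = 10: RHS = 0, y in [0]  -> 1 point(s)
  x = 11: RHS = 1, y in [1, 12]  -> 2 point(s)
  x = 12: RHS = 3, y in [4, 9]  -> 2 point(s)
Affine points: 15. Add the point at infinity: total = 16.

#E(F_13) = 16


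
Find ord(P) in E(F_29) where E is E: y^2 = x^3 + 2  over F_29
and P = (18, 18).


Compute successive multiples of P until we hit O:
  1P = (18, 18)
  2P = (26, 27)
  3P = (13, 13)
  4P = (28, 1)
  5P = (3, 0)
  6P = (28, 28)
  7P = (13, 16)
  8P = (26, 2)
  ... (continuing to 10P)
  10P = O

ord(P) = 10


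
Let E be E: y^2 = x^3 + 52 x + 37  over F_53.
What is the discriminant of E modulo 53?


4 a^3 + 27 b^2 = 4*52^3 + 27*37^2 = 562432 + 36963 = 599395
Delta = -16 * (599395) = -9590320
Delta mod 53 = 30

Delta = 30 (mod 53)


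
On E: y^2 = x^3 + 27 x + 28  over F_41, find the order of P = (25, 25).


Compute successive multiples of P until we hit O:
  1P = (25, 25)
  2P = (22, 35)
  3P = (37, 15)
  4P = (15, 35)
  5P = (2, 34)
  6P = (4, 6)
  7P = (21, 4)
  8P = (20, 32)
  ... (continuing to 42P)
  42P = O

ord(P) = 42


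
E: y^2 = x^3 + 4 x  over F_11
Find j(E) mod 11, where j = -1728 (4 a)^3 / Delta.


Delta = -16(4 a^3 + 27 b^2) mod 11 = 7
-1728 * (4 a)^3 = -1728 * (4*4)^3 mod 11 = 7
j = 7 * 7^(-1) mod 11 = 1

j = 1 (mod 11)


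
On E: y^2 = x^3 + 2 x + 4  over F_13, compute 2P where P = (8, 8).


k = 2 = 10_2 (binary, LSB first: 01)
Double-and-add from P = (8, 8):
  bit 0 = 0: acc unchanged = O
  bit 1 = 1: acc = O + (0, 11) = (0, 11)

2P = (0, 11)


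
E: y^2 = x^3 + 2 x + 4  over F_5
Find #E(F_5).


For each x in F_5, count y with y^2 = x^3 + 2 x + 4 mod 5:
  x = 0: RHS = 4, y in [2, 3]  -> 2 point(s)
  x = 2: RHS = 1, y in [1, 4]  -> 2 point(s)
  x = 4: RHS = 1, y in [1, 4]  -> 2 point(s)
Affine points: 6. Add the point at infinity: total = 7.

#E(F_5) = 7


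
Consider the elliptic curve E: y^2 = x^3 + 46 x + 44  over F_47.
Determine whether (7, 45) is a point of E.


Check whether y^2 = x^3 + 46 x + 44 (mod 47) for (x, y) = (7, 45).
LHS: y^2 = 45^2 mod 47 = 4
RHS: x^3 + 46 x + 44 = 7^3 + 46*7 + 44 mod 47 = 4
LHS = RHS

Yes, on the curve


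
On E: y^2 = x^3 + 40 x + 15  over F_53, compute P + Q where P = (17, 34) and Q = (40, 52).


P != Q, so use the chord formula.
s = (y2 - y1) / (x2 - x1) = (18) / (23) mod 53 = 10
x3 = s^2 - x1 - x2 mod 53 = 10^2 - 17 - 40 = 43
y3 = s (x1 - x3) - y1 mod 53 = 10 * (17 - 43) - 34 = 24

P + Q = (43, 24)


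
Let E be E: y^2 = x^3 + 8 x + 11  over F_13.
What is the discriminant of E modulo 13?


4 a^3 + 27 b^2 = 4*8^3 + 27*11^2 = 2048 + 3267 = 5315
Delta = -16 * (5315) = -85040
Delta mod 13 = 6

Delta = 6 (mod 13)


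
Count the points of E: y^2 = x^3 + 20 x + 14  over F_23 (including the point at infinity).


For each x in F_23, count y with y^2 = x^3 + 20 x + 14 mod 23:
  x = 1: RHS = 12, y in [9, 14]  -> 2 point(s)
  x = 2: RHS = 16, y in [4, 19]  -> 2 point(s)
  x = 3: RHS = 9, y in [3, 20]  -> 2 point(s)
  x = 5: RHS = 9, y in [3, 20]  -> 2 point(s)
  x = 9: RHS = 3, y in [7, 16]  -> 2 point(s)
  x = 10: RHS = 18, y in [8, 15]  -> 2 point(s)
  x = 11: RHS = 1, y in [1, 22]  -> 2 point(s)
  x = 12: RHS = 4, y in [2, 21]  -> 2 point(s)
  x = 14: RHS = 2, y in [5, 18]  -> 2 point(s)
  x = 15: RHS = 9, y in [3, 20]  -> 2 point(s)
  x = 17: RHS = 0, y in [0]  -> 1 point(s)
  x = 19: RHS = 8, y in [10, 13]  -> 2 point(s)
  x = 21: RHS = 12, y in [9, 14]  -> 2 point(s)
  x = 22: RHS = 16, y in [4, 19]  -> 2 point(s)
Affine points: 27. Add the point at infinity: total = 28.

#E(F_23) = 28


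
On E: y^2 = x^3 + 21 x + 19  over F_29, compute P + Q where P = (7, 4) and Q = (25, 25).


P != Q, so use the chord formula.
s = (y2 - y1) / (x2 - x1) = (21) / (18) mod 29 = 6
x3 = s^2 - x1 - x2 mod 29 = 6^2 - 7 - 25 = 4
y3 = s (x1 - x3) - y1 mod 29 = 6 * (7 - 4) - 4 = 14

P + Q = (4, 14)


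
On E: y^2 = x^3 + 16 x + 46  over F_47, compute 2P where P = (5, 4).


Doubling: s = (3 x1^2 + a) / (2 y1)
s = (3*5^2 + 16) / (2*4) mod 47 = 29
x3 = s^2 - 2 x1 mod 47 = 29^2 - 2*5 = 32
y3 = s (x1 - x3) - y1 mod 47 = 29 * (5 - 32) - 4 = 12

2P = (32, 12)


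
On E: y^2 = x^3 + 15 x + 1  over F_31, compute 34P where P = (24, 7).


k = 34 = 100010_2 (binary, LSB first: 010001)
Double-and-add from P = (24, 7):
  bit 0 = 0: acc unchanged = O
  bit 1 = 1: acc = O + (22, 25) = (22, 25)
  bit 2 = 0: acc unchanged = (22, 25)
  bit 3 = 0: acc unchanged = (22, 25)
  bit 4 = 0: acc unchanged = (22, 25)
  bit 5 = 1: acc = (22, 25) + (14, 14) = (9, 20)

34P = (9, 20)


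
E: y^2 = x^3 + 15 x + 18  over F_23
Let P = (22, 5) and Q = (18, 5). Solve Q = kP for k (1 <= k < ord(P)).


Enumerate multiples of P until we hit Q = (18, 5):
  1P = (22, 5)
  2P = (8, 11)
  3P = (19, 20)
  4P = (7, 12)
  5P = (21, 16)
  6P = (9, 13)
  7P = (0, 8)
  8P = (10, 8)
  9P = (4, 2)
  10P = (13, 8)
  11P = (6, 5)
  12P = (18, 18)
  13P = (18, 5)
Match found at i = 13.

k = 13


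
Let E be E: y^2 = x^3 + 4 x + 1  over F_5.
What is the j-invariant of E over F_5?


Delta = -16(4 a^3 + 27 b^2) mod 5 = 2
-1728 * (4 a)^3 = -1728 * (4*4)^3 mod 5 = 2
j = 2 * 2^(-1) mod 5 = 1

j = 1 (mod 5)


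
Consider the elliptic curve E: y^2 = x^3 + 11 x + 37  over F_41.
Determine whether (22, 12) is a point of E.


Check whether y^2 = x^3 + 11 x + 37 (mod 41) for (x, y) = (22, 12).
LHS: y^2 = 12^2 mod 41 = 21
RHS: x^3 + 11 x + 37 = 22^3 + 11*22 + 37 mod 41 = 21
LHS = RHS

Yes, on the curve


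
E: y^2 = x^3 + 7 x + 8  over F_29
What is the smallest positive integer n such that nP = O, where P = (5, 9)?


Compute successive multiples of P until we hit O:
  1P = (5, 9)
  2P = (24, 14)
  3P = (22, 14)
  4P = (6, 18)
  5P = (12, 15)
  6P = (8, 5)
  7P = (21, 22)
  8P = (4, 19)
  ... (continuing to 17P)
  17P = O

ord(P) = 17


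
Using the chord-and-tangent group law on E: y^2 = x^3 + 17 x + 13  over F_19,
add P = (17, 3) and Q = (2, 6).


P != Q, so use the chord formula.
s = (y2 - y1) / (x2 - x1) = (3) / (4) mod 19 = 15
x3 = s^2 - x1 - x2 mod 19 = 15^2 - 17 - 2 = 16
y3 = s (x1 - x3) - y1 mod 19 = 15 * (17 - 16) - 3 = 12

P + Q = (16, 12)


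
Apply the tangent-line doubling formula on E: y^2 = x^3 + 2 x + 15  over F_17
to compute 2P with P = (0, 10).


Doubling: s = (3 x1^2 + a) / (2 y1)
s = (3*0^2 + 2) / (2*10) mod 17 = 12
x3 = s^2 - 2 x1 mod 17 = 12^2 - 2*0 = 8
y3 = s (x1 - x3) - y1 mod 17 = 12 * (0 - 8) - 10 = 13

2P = (8, 13)


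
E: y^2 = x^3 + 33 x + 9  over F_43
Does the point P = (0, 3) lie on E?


Check whether y^2 = x^3 + 33 x + 9 (mod 43) for (x, y) = (0, 3).
LHS: y^2 = 3^2 mod 43 = 9
RHS: x^3 + 33 x + 9 = 0^3 + 33*0 + 9 mod 43 = 9
LHS = RHS

Yes, on the curve


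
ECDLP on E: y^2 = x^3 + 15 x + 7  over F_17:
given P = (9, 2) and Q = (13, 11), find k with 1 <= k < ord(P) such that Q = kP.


Enumerate multiples of P until we hit Q = (13, 11):
  1P = (9, 2)
  2P = (7, 8)
  3P = (10, 1)
  4P = (16, 5)
  5P = (13, 6)
  6P = (13, 11)
Match found at i = 6.

k = 6


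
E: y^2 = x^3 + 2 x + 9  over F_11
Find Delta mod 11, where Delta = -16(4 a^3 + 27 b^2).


4 a^3 + 27 b^2 = 4*2^3 + 27*9^2 = 32 + 2187 = 2219
Delta = -16 * (2219) = -35504
Delta mod 11 = 4

Delta = 4 (mod 11)


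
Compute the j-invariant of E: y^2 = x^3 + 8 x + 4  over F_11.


Delta = -16(4 a^3 + 27 b^2) mod 11 = 8
-1728 * (4 a)^3 = -1728 * (4*8)^3 mod 11 = 1
j = 1 * 8^(-1) mod 11 = 7

j = 7 (mod 11)


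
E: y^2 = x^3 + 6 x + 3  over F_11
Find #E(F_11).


For each x in F_11, count y with y^2 = x^3 + 6 x + 3 mod 11:
  x = 0: RHS = 3, y in [5, 6]  -> 2 point(s)
  x = 2: RHS = 1, y in [1, 10]  -> 2 point(s)
  x = 3: RHS = 4, y in [2, 9]  -> 2 point(s)
  x = 4: RHS = 3, y in [5, 6]  -> 2 point(s)
  x = 5: RHS = 4, y in [2, 9]  -> 2 point(s)
  x = 7: RHS = 3, y in [5, 6]  -> 2 point(s)
  x = 9: RHS = 5, y in [4, 7]  -> 2 point(s)
Affine points: 14. Add the point at infinity: total = 15.

#E(F_11) = 15


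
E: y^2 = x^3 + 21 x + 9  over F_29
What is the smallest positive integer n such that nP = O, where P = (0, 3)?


Compute successive multiples of P until we hit O:
  1P = (0, 3)
  2P = (5, 23)
  3P = (11, 11)
  4P = (25, 21)
  5P = (17, 1)
  6P = (8, 15)
  7P = (16, 2)
  8P = (7, 21)
  ... (continuing to 33P)
  33P = O

ord(P) = 33


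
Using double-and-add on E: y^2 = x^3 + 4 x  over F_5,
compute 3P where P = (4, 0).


k = 3 = 11_2 (binary, LSB first: 11)
Double-and-add from P = (4, 0):
  bit 0 = 1: acc = O + (4, 0) = (4, 0)
  bit 1 = 1: acc = (4, 0) + O = (4, 0)

3P = (4, 0)


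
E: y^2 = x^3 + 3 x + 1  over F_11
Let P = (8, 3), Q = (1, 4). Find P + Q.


P != Q, so use the chord formula.
s = (y2 - y1) / (x2 - x1) = (1) / (4) mod 11 = 3
x3 = s^2 - x1 - x2 mod 11 = 3^2 - 8 - 1 = 0
y3 = s (x1 - x3) - y1 mod 11 = 3 * (8 - 0) - 3 = 10

P + Q = (0, 10)


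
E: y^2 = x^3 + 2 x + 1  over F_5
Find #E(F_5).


For each x in F_5, count y with y^2 = x^3 + 2 x + 1 mod 5:
  x = 0: RHS = 1, y in [1, 4]  -> 2 point(s)
  x = 1: RHS = 4, y in [2, 3]  -> 2 point(s)
  x = 3: RHS = 4, y in [2, 3]  -> 2 point(s)
Affine points: 6. Add the point at infinity: total = 7.

#E(F_5) = 7


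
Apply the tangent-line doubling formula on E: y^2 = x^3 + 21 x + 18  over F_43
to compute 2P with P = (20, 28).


Doubling: s = (3 x1^2 + a) / (2 y1)
s = (3*20^2 + 21) / (2*28) mod 43 = 41
x3 = s^2 - 2 x1 mod 43 = 41^2 - 2*20 = 7
y3 = s (x1 - x3) - y1 mod 43 = 41 * (20 - 7) - 28 = 32

2P = (7, 32)


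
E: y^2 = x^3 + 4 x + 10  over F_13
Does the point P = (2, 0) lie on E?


Check whether y^2 = x^3 + 4 x + 10 (mod 13) for (x, y) = (2, 0).
LHS: y^2 = 0^2 mod 13 = 0
RHS: x^3 + 4 x + 10 = 2^3 + 4*2 + 10 mod 13 = 0
LHS = RHS

Yes, on the curve


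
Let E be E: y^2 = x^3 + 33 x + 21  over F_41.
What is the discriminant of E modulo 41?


4 a^3 + 27 b^2 = 4*33^3 + 27*21^2 = 143748 + 11907 = 155655
Delta = -16 * (155655) = -2490480
Delta mod 41 = 24

Delta = 24 (mod 41)


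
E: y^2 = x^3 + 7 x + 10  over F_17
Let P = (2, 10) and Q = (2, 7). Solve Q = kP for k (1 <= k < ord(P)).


Enumerate multiples of P until we hit Q = (2, 7):
  1P = (2, 10)
  2P = (4, 0)
  3P = (2, 7)
Match found at i = 3.

k = 3


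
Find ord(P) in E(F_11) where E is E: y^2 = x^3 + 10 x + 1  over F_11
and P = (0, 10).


Compute successive multiples of P until we hit O:
  1P = (0, 10)
  2P = (3, 5)
  3P = (1, 10)
  4P = (10, 1)
  5P = (5, 0)
  6P = (10, 10)
  7P = (1, 1)
  8P = (3, 6)
  ... (continuing to 10P)
  10P = O

ord(P) = 10


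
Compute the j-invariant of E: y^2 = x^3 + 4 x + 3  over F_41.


Delta = -16(4 a^3 + 27 b^2) mod 41 = 11
-1728 * (4 a)^3 = -1728 * (4*4)^3 mod 41 = 24
j = 24 * 11^(-1) mod 41 = 32

j = 32 (mod 41)


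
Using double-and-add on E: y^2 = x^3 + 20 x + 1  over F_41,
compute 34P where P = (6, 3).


k = 34 = 100010_2 (binary, LSB first: 010001)
Double-and-add from P = (6, 3):
  bit 0 = 0: acc unchanged = O
  bit 1 = 1: acc = O + (24, 23) = (24, 23)
  bit 2 = 0: acc unchanged = (24, 23)
  bit 3 = 0: acc unchanged = (24, 23)
  bit 4 = 0: acc unchanged = (24, 23)
  bit 5 = 1: acc = (24, 23) + (13, 11) = (14, 14)

34P = (14, 14)


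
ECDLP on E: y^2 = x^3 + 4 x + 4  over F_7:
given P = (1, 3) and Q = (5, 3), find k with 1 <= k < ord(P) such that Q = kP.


Enumerate multiples of P until we hit Q = (5, 3):
  1P = (1, 3)
  2P = (5, 4)
  3P = (5, 3)
Match found at i = 3.

k = 3


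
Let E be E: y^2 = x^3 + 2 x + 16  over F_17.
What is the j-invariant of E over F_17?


Delta = -16(4 a^3 + 27 b^2) mod 17 = 8
-1728 * (4 a)^3 = -1728 * (4*2)^3 mod 17 = 12
j = 12 * 8^(-1) mod 17 = 10

j = 10 (mod 17)


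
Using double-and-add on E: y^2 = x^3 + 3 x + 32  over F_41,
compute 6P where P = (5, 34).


k = 6 = 110_2 (binary, LSB first: 011)
Double-and-add from P = (5, 34):
  bit 0 = 0: acc unchanged = O
  bit 1 = 1: acc = O + (11, 17) = (11, 17)
  bit 2 = 1: acc = (11, 17) + (15, 34) = (10, 18)

6P = (10, 18)


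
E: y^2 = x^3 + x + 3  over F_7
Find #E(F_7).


For each x in F_7, count y with y^2 = x^3 + 1 x + 3 mod 7:
  x = 4: RHS = 1, y in [1, 6]  -> 2 point(s)
  x = 5: RHS = 0, y in [0]  -> 1 point(s)
  x = 6: RHS = 1, y in [1, 6]  -> 2 point(s)
Affine points: 5. Add the point at infinity: total = 6.

#E(F_7) = 6


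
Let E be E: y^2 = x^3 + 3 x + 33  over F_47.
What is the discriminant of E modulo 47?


4 a^3 + 27 b^2 = 4*3^3 + 27*33^2 = 108 + 29403 = 29511
Delta = -16 * (29511) = -472176
Delta mod 47 = 33

Delta = 33 (mod 47)


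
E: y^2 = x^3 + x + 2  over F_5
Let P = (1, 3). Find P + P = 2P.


Doubling: s = (3 x1^2 + a) / (2 y1)
s = (3*1^2 + 1) / (2*3) mod 5 = 4
x3 = s^2 - 2 x1 mod 5 = 4^2 - 2*1 = 4
y3 = s (x1 - x3) - y1 mod 5 = 4 * (1 - 4) - 3 = 0

2P = (4, 0)


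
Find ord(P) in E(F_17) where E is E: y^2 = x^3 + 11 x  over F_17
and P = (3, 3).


Compute successive multiples of P until we hit O:
  1P = (3, 3)
  2P = (2, 9)
  3P = (14, 12)
  4P = (15, 15)
  5P = (0, 0)
  6P = (15, 2)
  7P = (14, 5)
  8P = (2, 8)
  ... (continuing to 10P)
  10P = O

ord(P) = 10


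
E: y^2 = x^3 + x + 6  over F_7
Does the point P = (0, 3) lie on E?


Check whether y^2 = x^3 + 1 x + 6 (mod 7) for (x, y) = (0, 3).
LHS: y^2 = 3^2 mod 7 = 2
RHS: x^3 + 1 x + 6 = 0^3 + 1*0 + 6 mod 7 = 6
LHS != RHS

No, not on the curve


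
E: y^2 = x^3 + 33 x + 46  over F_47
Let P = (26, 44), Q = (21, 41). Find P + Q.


P != Q, so use the chord formula.
s = (y2 - y1) / (x2 - x1) = (44) / (42) mod 47 = 10
x3 = s^2 - x1 - x2 mod 47 = 10^2 - 26 - 21 = 6
y3 = s (x1 - x3) - y1 mod 47 = 10 * (26 - 6) - 44 = 15

P + Q = (6, 15)


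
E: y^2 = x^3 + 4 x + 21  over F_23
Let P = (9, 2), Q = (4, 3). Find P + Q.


P != Q, so use the chord formula.
s = (y2 - y1) / (x2 - x1) = (1) / (18) mod 23 = 9
x3 = s^2 - x1 - x2 mod 23 = 9^2 - 9 - 4 = 22
y3 = s (x1 - x3) - y1 mod 23 = 9 * (9 - 22) - 2 = 19

P + Q = (22, 19)


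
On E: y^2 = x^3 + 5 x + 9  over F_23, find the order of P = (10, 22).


Compute successive multiples of P until we hit O:
  1P = (10, 22)
  2P = (12, 7)
  3P = (17, 19)
  4P = (22, 16)
  5P = (20, 6)
  6P = (2, 2)
  7P = (0, 3)
  8P = (15, 3)
  ... (continuing to 25P)
  25P = O

ord(P) = 25


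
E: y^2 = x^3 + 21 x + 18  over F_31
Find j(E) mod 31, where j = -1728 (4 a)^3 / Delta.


Delta = -16(4 a^3 + 27 b^2) mod 31 = 13
-1728 * (4 a)^3 = -1728 * (4*21)^3 mod 31 = 27
j = 27 * 13^(-1) mod 31 = 14

j = 14 (mod 31)


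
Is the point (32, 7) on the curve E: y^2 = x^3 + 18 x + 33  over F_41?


Check whether y^2 = x^3 + 18 x + 33 (mod 41) for (x, y) = (32, 7).
LHS: y^2 = 7^2 mod 41 = 8
RHS: x^3 + 18 x + 33 = 32^3 + 18*32 + 33 mod 41 = 3
LHS != RHS

No, not on the curve


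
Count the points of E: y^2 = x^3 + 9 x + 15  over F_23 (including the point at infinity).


For each x in F_23, count y with y^2 = x^3 + 9 x + 15 mod 23:
  x = 1: RHS = 2, y in [5, 18]  -> 2 point(s)
  x = 2: RHS = 18, y in [8, 15]  -> 2 point(s)
  x = 3: RHS = 0, y in [0]  -> 1 point(s)
  x = 4: RHS = 0, y in [0]  -> 1 point(s)
  x = 5: RHS = 1, y in [1, 22]  -> 2 point(s)
  x = 6: RHS = 9, y in [3, 20]  -> 2 point(s)
  x = 8: RHS = 1, y in [1, 22]  -> 2 point(s)
  x = 10: RHS = 1, y in [1, 22]  -> 2 point(s)
  x = 13: RHS = 6, y in [11, 12]  -> 2 point(s)
  x = 15: RHS = 6, y in [11, 12]  -> 2 point(s)
  x = 16: RHS = 0, y in [0]  -> 1 point(s)
  x = 18: RHS = 6, y in [11, 12]  -> 2 point(s)
  x = 21: RHS = 12, y in [9, 14]  -> 2 point(s)
Affine points: 23. Add the point at infinity: total = 24.

#E(F_23) = 24


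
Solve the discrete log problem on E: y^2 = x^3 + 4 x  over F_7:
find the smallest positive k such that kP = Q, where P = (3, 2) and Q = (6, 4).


Enumerate multiples of P until we hit Q = (6, 4):
  1P = (3, 2)
  2P = (2, 4)
  3P = (6, 4)
Match found at i = 3.

k = 3


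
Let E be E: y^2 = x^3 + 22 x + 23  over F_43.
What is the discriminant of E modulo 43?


4 a^3 + 27 b^2 = 4*22^3 + 27*23^2 = 42592 + 14283 = 56875
Delta = -16 * (56875) = -910000
Delta mod 43 = 9

Delta = 9 (mod 43)


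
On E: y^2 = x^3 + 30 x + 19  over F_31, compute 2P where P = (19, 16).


k = 2 = 10_2 (binary, LSB first: 01)
Double-and-add from P = (19, 16):
  bit 0 = 0: acc unchanged = O
  bit 1 = 1: acc = O + (2, 26) = (2, 26)

2P = (2, 26)


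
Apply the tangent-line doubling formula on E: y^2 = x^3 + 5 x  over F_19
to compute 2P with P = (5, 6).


Doubling: s = (3 x1^2 + a) / (2 y1)
s = (3*5^2 + 5) / (2*6) mod 19 = 13
x3 = s^2 - 2 x1 mod 19 = 13^2 - 2*5 = 7
y3 = s (x1 - x3) - y1 mod 19 = 13 * (5 - 7) - 6 = 6

2P = (7, 6)


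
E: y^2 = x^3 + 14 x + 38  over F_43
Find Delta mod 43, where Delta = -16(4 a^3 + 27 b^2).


4 a^3 + 27 b^2 = 4*14^3 + 27*38^2 = 10976 + 38988 = 49964
Delta = -16 * (49964) = -799424
Delta mod 43 = 32

Delta = 32 (mod 43)


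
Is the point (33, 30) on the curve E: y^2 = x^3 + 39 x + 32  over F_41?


Check whether y^2 = x^3 + 39 x + 32 (mod 41) for (x, y) = (33, 30).
LHS: y^2 = 30^2 mod 41 = 39
RHS: x^3 + 39 x + 32 = 33^3 + 39*33 + 32 mod 41 = 28
LHS != RHS

No, not on the curve


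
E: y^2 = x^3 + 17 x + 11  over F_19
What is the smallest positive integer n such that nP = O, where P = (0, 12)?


Compute successive multiples of P until we hit O:
  1P = (0, 12)
  2P = (7, 6)
  3P = (17, 8)
  4P = (6, 14)
  5P = (11, 16)
  6P = (13, 4)
  7P = (12, 10)
  8P = (16, 16)
  ... (continuing to 18P)
  18P = O

ord(P) = 18


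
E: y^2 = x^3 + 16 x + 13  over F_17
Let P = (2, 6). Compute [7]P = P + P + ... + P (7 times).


k = 7 = 111_2 (binary, LSB first: 111)
Double-and-add from P = (2, 6):
  bit 0 = 1: acc = O + (2, 6) = (2, 6)
  bit 1 = 1: acc = (2, 6) + (9, 6) = (6, 11)
  bit 2 = 1: acc = (6, 11) + (1, 8) = (9, 11)

7P = (9, 11)


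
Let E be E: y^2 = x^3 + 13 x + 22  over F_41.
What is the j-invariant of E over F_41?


Delta = -16(4 a^3 + 27 b^2) mod 41 = 34
-1728 * (4 a)^3 = -1728 * (4*13)^3 mod 41 = 9
j = 9 * 34^(-1) mod 41 = 28

j = 28 (mod 41)


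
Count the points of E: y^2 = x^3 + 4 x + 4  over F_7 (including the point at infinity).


For each x in F_7, count y with y^2 = x^3 + 4 x + 4 mod 7:
  x = 0: RHS = 4, y in [2, 5]  -> 2 point(s)
  x = 1: RHS = 2, y in [3, 4]  -> 2 point(s)
  x = 3: RHS = 1, y in [1, 6]  -> 2 point(s)
  x = 4: RHS = 0, y in [0]  -> 1 point(s)
  x = 5: RHS = 2, y in [3, 4]  -> 2 point(s)
Affine points: 9. Add the point at infinity: total = 10.

#E(F_7) = 10


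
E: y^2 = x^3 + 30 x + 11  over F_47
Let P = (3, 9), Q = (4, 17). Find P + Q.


P != Q, so use the chord formula.
s = (y2 - y1) / (x2 - x1) = (8) / (1) mod 47 = 8
x3 = s^2 - x1 - x2 mod 47 = 8^2 - 3 - 4 = 10
y3 = s (x1 - x3) - y1 mod 47 = 8 * (3 - 10) - 9 = 29

P + Q = (10, 29)


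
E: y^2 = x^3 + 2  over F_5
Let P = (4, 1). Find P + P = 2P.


Doubling: s = (3 x1^2 + a) / (2 y1)
s = (3*4^2 + 0) / (2*1) mod 5 = 4
x3 = s^2 - 2 x1 mod 5 = 4^2 - 2*4 = 3
y3 = s (x1 - x3) - y1 mod 5 = 4 * (4 - 3) - 1 = 3

2P = (3, 3)


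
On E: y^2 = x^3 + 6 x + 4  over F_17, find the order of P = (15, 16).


Compute successive multiples of P until we hit O:
  1P = (15, 16)
  2P = (0, 2)
  3P = (0, 15)
  4P = (15, 1)
  5P = O

ord(P) = 5


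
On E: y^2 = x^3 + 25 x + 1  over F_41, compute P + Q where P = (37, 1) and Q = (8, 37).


P != Q, so use the chord formula.
s = (y2 - y1) / (x2 - x1) = (36) / (12) mod 41 = 3
x3 = s^2 - x1 - x2 mod 41 = 3^2 - 37 - 8 = 5
y3 = s (x1 - x3) - y1 mod 41 = 3 * (37 - 5) - 1 = 13

P + Q = (5, 13)


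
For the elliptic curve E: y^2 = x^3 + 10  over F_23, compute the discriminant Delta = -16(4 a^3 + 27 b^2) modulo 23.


4 a^3 + 27 b^2 = 4*0^3 + 27*10^2 = 0 + 2700 = 2700
Delta = -16 * (2700) = -43200
Delta mod 23 = 17

Delta = 17 (mod 23)


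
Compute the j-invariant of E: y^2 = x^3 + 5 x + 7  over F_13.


Delta = -16(4 a^3 + 27 b^2) mod 13 = 4
-1728 * (4 a)^3 = -1728 * (4*5)^3 mod 13 = 5
j = 5 * 4^(-1) mod 13 = 11

j = 11 (mod 13)


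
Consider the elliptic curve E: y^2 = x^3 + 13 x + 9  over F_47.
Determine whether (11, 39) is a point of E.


Check whether y^2 = x^3 + 13 x + 9 (mod 47) for (x, y) = (11, 39).
LHS: y^2 = 39^2 mod 47 = 17
RHS: x^3 + 13 x + 9 = 11^3 + 13*11 + 9 mod 47 = 26
LHS != RHS

No, not on the curve


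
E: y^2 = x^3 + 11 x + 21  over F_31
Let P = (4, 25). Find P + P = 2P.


Doubling: s = (3 x1^2 + a) / (2 y1)
s = (3*4^2 + 11) / (2*25) mod 31 = 8
x3 = s^2 - 2 x1 mod 31 = 8^2 - 2*4 = 25
y3 = s (x1 - x3) - y1 mod 31 = 8 * (4 - 25) - 25 = 24

2P = (25, 24)


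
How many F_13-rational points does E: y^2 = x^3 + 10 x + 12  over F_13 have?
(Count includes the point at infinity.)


For each x in F_13, count y with y^2 = x^3 + 10 x + 12 mod 13:
  x = 0: RHS = 12, y in [5, 8]  -> 2 point(s)
  x = 1: RHS = 10, y in [6, 7]  -> 2 point(s)
  x = 2: RHS = 1, y in [1, 12]  -> 2 point(s)
  x = 3: RHS = 4, y in [2, 11]  -> 2 point(s)
  x = 4: RHS = 12, y in [5, 8]  -> 2 point(s)
  x = 7: RHS = 9, y in [3, 10]  -> 2 point(s)
  x = 9: RHS = 12, y in [5, 8]  -> 2 point(s)
  x = 11: RHS = 10, y in [6, 7]  -> 2 point(s)
  x = 12: RHS = 1, y in [1, 12]  -> 2 point(s)
Affine points: 18. Add the point at infinity: total = 19.

#E(F_13) = 19


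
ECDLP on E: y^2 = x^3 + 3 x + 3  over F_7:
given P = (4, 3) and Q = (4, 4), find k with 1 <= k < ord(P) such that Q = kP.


Enumerate multiples of P until we hit Q = (4, 4):
  1P = (4, 3)
  2P = (3, 2)
  3P = (1, 0)
  4P = (3, 5)
  5P = (4, 4)
Match found at i = 5.

k = 5


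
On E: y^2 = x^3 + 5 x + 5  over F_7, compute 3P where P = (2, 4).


k = 3 = 11_2 (binary, LSB first: 11)
Double-and-add from P = (2, 4):
  bit 0 = 1: acc = O + (2, 4) = (2, 4)
  bit 1 = 1: acc = (2, 4) + (5, 1) = (1, 2)

3P = (1, 2)


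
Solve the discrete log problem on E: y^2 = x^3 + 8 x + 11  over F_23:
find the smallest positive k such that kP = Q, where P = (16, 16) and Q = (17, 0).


Enumerate multiples of P until we hit Q = (17, 0):
  1P = (16, 16)
  2P = (17, 0)
Match found at i = 2.

k = 2


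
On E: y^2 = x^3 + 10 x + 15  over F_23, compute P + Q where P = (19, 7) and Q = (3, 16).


P != Q, so use the chord formula.
s = (y2 - y1) / (x2 - x1) = (9) / (7) mod 23 = 21
x3 = s^2 - x1 - x2 mod 23 = 21^2 - 19 - 3 = 5
y3 = s (x1 - x3) - y1 mod 23 = 21 * (19 - 5) - 7 = 11

P + Q = (5, 11)


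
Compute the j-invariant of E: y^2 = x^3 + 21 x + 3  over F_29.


Delta = -16(4 a^3 + 27 b^2) mod 29 = 25
-1728 * (4 a)^3 = -1728 * (4*21)^3 mod 29 = 24
j = 24 * 25^(-1) mod 29 = 23

j = 23 (mod 29)


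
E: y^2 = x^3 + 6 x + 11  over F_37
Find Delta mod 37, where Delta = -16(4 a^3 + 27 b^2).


4 a^3 + 27 b^2 = 4*6^3 + 27*11^2 = 864 + 3267 = 4131
Delta = -16 * (4131) = -66096
Delta mod 37 = 23

Delta = 23 (mod 37)


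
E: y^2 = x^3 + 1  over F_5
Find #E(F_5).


For each x in F_5, count y with y^2 = x^3 + 0 x + 1 mod 5:
  x = 0: RHS = 1, y in [1, 4]  -> 2 point(s)
  x = 2: RHS = 4, y in [2, 3]  -> 2 point(s)
  x = 4: RHS = 0, y in [0]  -> 1 point(s)
Affine points: 5. Add the point at infinity: total = 6.

#E(F_5) = 6


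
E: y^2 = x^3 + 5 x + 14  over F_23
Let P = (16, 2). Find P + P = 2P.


Doubling: s = (3 x1^2 + a) / (2 y1)
s = (3*16^2 + 5) / (2*2) mod 23 = 15
x3 = s^2 - 2 x1 mod 23 = 15^2 - 2*16 = 9
y3 = s (x1 - x3) - y1 mod 23 = 15 * (16 - 9) - 2 = 11

2P = (9, 11)


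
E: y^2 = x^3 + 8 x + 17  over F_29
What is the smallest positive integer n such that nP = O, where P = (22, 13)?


Compute successive multiples of P until we hit O:
  1P = (22, 13)
  2P = (9, 21)
  3P = (20, 17)
  4P = (20, 12)
  5P = (9, 8)
  6P = (22, 16)
  7P = O

ord(P) = 7


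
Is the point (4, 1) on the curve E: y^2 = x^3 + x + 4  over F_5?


Check whether y^2 = x^3 + 1 x + 4 (mod 5) for (x, y) = (4, 1).
LHS: y^2 = 1^2 mod 5 = 1
RHS: x^3 + 1 x + 4 = 4^3 + 1*4 + 4 mod 5 = 2
LHS != RHS

No, not on the curve


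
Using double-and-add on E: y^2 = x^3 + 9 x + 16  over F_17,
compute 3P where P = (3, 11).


k = 3 = 11_2 (binary, LSB first: 11)
Double-and-add from P = (3, 11):
  bit 0 = 1: acc = O + (3, 11) = (3, 11)
  bit 1 = 1: acc = (3, 11) + (3, 6) = O

3P = O


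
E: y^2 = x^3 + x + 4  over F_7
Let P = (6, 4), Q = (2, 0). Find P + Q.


P != Q, so use the chord formula.
s = (y2 - y1) / (x2 - x1) = (3) / (3) mod 7 = 1
x3 = s^2 - x1 - x2 mod 7 = 1^2 - 6 - 2 = 0
y3 = s (x1 - x3) - y1 mod 7 = 1 * (6 - 0) - 4 = 2

P + Q = (0, 2)


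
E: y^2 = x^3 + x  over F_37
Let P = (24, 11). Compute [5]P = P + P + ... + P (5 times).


k = 5 = 101_2 (binary, LSB first: 101)
Double-and-add from P = (24, 11):
  bit 0 = 1: acc = O + (24, 11) = (24, 11)
  bit 1 = 0: acc unchanged = (24, 11)
  bit 2 = 1: acc = (24, 11) + (10, 14) = (24, 26)

5P = (24, 26)


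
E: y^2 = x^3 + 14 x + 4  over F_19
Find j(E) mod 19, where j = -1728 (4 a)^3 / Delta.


Delta = -16(4 a^3 + 27 b^2) mod 19 = 5
-1728 * (4 a)^3 = -1728 * (4*14)^3 mod 19 = 18
j = 18 * 5^(-1) mod 19 = 15

j = 15 (mod 19)


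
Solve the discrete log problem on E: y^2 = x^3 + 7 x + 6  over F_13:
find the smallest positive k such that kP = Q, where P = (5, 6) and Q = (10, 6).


Enumerate multiples of P until we hit Q = (10, 6):
  1P = (5, 6)
  2P = (6, 11)
  3P = (1, 1)
  4P = (11, 6)
  5P = (10, 7)
  6P = (10, 6)
Match found at i = 6.

k = 6


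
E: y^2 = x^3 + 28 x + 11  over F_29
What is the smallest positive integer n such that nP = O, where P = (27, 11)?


Compute successive multiples of P until we hit O:
  1P = (27, 11)
  2P = (26, 4)
  3P = (25, 3)
  4P = (22, 9)
  5P = (8, 14)
  6P = (17, 21)
  7P = (15, 6)
  8P = (20, 4)
  ... (continuing to 19P)
  19P = O

ord(P) = 19


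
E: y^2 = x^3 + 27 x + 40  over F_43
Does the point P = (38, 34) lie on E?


Check whether y^2 = x^3 + 27 x + 40 (mod 43) for (x, y) = (38, 34).
LHS: y^2 = 34^2 mod 43 = 38
RHS: x^3 + 27 x + 40 = 38^3 + 27*38 + 40 mod 43 = 38
LHS = RHS

Yes, on the curve


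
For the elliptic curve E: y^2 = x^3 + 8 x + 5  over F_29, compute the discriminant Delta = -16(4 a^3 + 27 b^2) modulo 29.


4 a^3 + 27 b^2 = 4*8^3 + 27*5^2 = 2048 + 675 = 2723
Delta = -16 * (2723) = -43568
Delta mod 29 = 19

Delta = 19 (mod 29)


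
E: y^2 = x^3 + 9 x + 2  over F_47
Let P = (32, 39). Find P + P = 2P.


Doubling: s = (3 x1^2 + a) / (2 y1)
s = (3*32^2 + 9) / (2*39) mod 47 = 16
x3 = s^2 - 2 x1 mod 47 = 16^2 - 2*32 = 4
y3 = s (x1 - x3) - y1 mod 47 = 16 * (32 - 4) - 39 = 33

2P = (4, 33)


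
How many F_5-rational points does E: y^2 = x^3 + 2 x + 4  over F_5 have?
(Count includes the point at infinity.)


For each x in F_5, count y with y^2 = x^3 + 2 x + 4 mod 5:
  x = 0: RHS = 4, y in [2, 3]  -> 2 point(s)
  x = 2: RHS = 1, y in [1, 4]  -> 2 point(s)
  x = 4: RHS = 1, y in [1, 4]  -> 2 point(s)
Affine points: 6. Add the point at infinity: total = 7.

#E(F_5) = 7


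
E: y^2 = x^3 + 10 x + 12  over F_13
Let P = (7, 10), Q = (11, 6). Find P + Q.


P != Q, so use the chord formula.
s = (y2 - y1) / (x2 - x1) = (9) / (4) mod 13 = 12
x3 = s^2 - x1 - x2 mod 13 = 12^2 - 7 - 11 = 9
y3 = s (x1 - x3) - y1 mod 13 = 12 * (7 - 9) - 10 = 5

P + Q = (9, 5)


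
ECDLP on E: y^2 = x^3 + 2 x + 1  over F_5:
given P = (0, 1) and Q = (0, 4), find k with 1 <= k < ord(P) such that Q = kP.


Enumerate multiples of P until we hit Q = (0, 4):
  1P = (0, 1)
  2P = (1, 3)
  3P = (3, 3)
  4P = (3, 2)
  5P = (1, 2)
  6P = (0, 4)
Match found at i = 6.

k = 6


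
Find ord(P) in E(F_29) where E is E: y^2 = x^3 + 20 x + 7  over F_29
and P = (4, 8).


Compute successive multiples of P until we hit O:
  1P = (4, 8)
  2P = (1, 12)
  3P = (0, 6)
  4P = (18, 14)
  5P = (6, 16)
  6P = (6, 13)
  7P = (18, 15)
  8P = (0, 23)
  ... (continuing to 11P)
  11P = O

ord(P) = 11


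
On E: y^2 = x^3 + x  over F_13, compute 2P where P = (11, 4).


k = 2 = 10_2 (binary, LSB first: 01)
Double-and-add from P = (11, 4):
  bit 0 = 0: acc unchanged = O
  bit 1 = 1: acc = O + (4, 9) = (4, 9)

2P = (4, 9)


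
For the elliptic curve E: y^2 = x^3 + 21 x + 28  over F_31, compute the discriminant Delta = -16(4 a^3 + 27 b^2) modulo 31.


4 a^3 + 27 b^2 = 4*21^3 + 27*28^2 = 37044 + 21168 = 58212
Delta = -16 * (58212) = -931392
Delta mod 31 = 3

Delta = 3 (mod 31)


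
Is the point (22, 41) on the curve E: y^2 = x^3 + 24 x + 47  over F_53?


Check whether y^2 = x^3 + 24 x + 47 (mod 53) for (x, y) = (22, 41).
LHS: y^2 = 41^2 mod 53 = 38
RHS: x^3 + 24 x + 47 = 22^3 + 24*22 + 47 mod 53 = 40
LHS != RHS

No, not on the curve


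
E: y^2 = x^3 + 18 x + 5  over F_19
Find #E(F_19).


For each x in F_19, count y with y^2 = x^3 + 18 x + 5 mod 19:
  x = 0: RHS = 5, y in [9, 10]  -> 2 point(s)
  x = 1: RHS = 5, y in [9, 10]  -> 2 point(s)
  x = 2: RHS = 11, y in [7, 12]  -> 2 point(s)
  x = 5: RHS = 11, y in [7, 12]  -> 2 point(s)
  x = 6: RHS = 6, y in [5, 14]  -> 2 point(s)
  x = 10: RHS = 7, y in [8, 11]  -> 2 point(s)
  x = 12: RHS = 11, y in [7, 12]  -> 2 point(s)
  x = 13: RHS = 4, y in [2, 17]  -> 2 point(s)
  x = 16: RHS = 0, y in [0]  -> 1 point(s)
  x = 18: RHS = 5, y in [9, 10]  -> 2 point(s)
Affine points: 19. Add the point at infinity: total = 20.

#E(F_19) = 20


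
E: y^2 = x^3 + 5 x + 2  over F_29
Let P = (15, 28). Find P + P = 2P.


Doubling: s = (3 x1^2 + a) / (2 y1)
s = (3*15^2 + 5) / (2*28) mod 29 = 8
x3 = s^2 - 2 x1 mod 29 = 8^2 - 2*15 = 5
y3 = s (x1 - x3) - y1 mod 29 = 8 * (15 - 5) - 28 = 23

2P = (5, 23)


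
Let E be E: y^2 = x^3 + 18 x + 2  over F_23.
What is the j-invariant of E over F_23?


Delta = -16(4 a^3 + 27 b^2) mod 23 = 16
-1728 * (4 a)^3 = -1728 * (4*18)^3 mod 23 = 11
j = 11 * 16^(-1) mod 23 = 5

j = 5 (mod 23)


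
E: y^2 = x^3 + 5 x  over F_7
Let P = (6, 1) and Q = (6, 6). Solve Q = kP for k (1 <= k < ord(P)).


Enumerate multiples of P until we hit Q = (6, 6):
  1P = (6, 1)
  2P = (4, 0)
  3P = (6, 6)
Match found at i = 3.

k = 3


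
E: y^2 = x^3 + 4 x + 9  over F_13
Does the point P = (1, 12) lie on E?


Check whether y^2 = x^3 + 4 x + 9 (mod 13) for (x, y) = (1, 12).
LHS: y^2 = 12^2 mod 13 = 1
RHS: x^3 + 4 x + 9 = 1^3 + 4*1 + 9 mod 13 = 1
LHS = RHS

Yes, on the curve


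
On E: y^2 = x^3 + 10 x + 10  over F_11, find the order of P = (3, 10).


Compute successive multiples of P until we hit O:
  1P = (3, 10)
  2P = (9, 2)
  3P = (2, 7)
  4P = (4, 9)
  5P = (5, 3)
  6P = (7, 4)
  7P = (6, 0)
  8P = (7, 7)
  ... (continuing to 14P)
  14P = O

ord(P) = 14


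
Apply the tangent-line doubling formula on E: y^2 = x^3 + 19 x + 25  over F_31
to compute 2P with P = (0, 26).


Doubling: s = (3 x1^2 + a) / (2 y1)
s = (3*0^2 + 19) / (2*26) mod 31 = 26
x3 = s^2 - 2 x1 mod 31 = 26^2 - 2*0 = 25
y3 = s (x1 - x3) - y1 mod 31 = 26 * (0 - 25) - 26 = 6

2P = (25, 6)


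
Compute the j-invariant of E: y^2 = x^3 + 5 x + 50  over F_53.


Delta = -16(4 a^3 + 27 b^2) mod 53 = 37
-1728 * (4 a)^3 = -1728 * (4*5)^3 mod 53 = 43
j = 43 * 37^(-1) mod 53 = 47

j = 47 (mod 53)


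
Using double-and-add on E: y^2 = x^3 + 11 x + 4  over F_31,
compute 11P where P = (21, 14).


k = 11 = 1011_2 (binary, LSB first: 1101)
Double-and-add from P = (21, 14):
  bit 0 = 1: acc = O + (21, 14) = (21, 14)
  bit 1 = 1: acc = (21, 14) + (27, 19) = (19, 29)
  bit 2 = 0: acc unchanged = (19, 29)
  bit 3 = 1: acc = (19, 29) + (18, 19) = (1, 27)

11P = (1, 27)


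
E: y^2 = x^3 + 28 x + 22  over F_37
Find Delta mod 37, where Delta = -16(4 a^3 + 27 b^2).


4 a^3 + 27 b^2 = 4*28^3 + 27*22^2 = 87808 + 13068 = 100876
Delta = -16 * (100876) = -1614016
Delta mod 37 = 35

Delta = 35 (mod 37)


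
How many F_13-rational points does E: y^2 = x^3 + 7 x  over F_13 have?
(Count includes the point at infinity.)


For each x in F_13, count y with y^2 = x^3 + 7 x + 0 mod 13:
  x = 0: RHS = 0, y in [0]  -> 1 point(s)
  x = 2: RHS = 9, y in [3, 10]  -> 2 point(s)
  x = 3: RHS = 9, y in [3, 10]  -> 2 point(s)
  x = 4: RHS = 1, y in [1, 12]  -> 2 point(s)
  x = 5: RHS = 4, y in [2, 11]  -> 2 point(s)
  x = 8: RHS = 9, y in [3, 10]  -> 2 point(s)
  x = 9: RHS = 12, y in [5, 8]  -> 2 point(s)
  x = 10: RHS = 4, y in [2, 11]  -> 2 point(s)
  x = 11: RHS = 4, y in [2, 11]  -> 2 point(s)
Affine points: 17. Add the point at infinity: total = 18.

#E(F_13) = 18


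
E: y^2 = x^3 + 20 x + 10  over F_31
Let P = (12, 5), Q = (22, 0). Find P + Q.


P != Q, so use the chord formula.
s = (y2 - y1) / (x2 - x1) = (26) / (10) mod 31 = 15
x3 = s^2 - x1 - x2 mod 31 = 15^2 - 12 - 22 = 5
y3 = s (x1 - x3) - y1 mod 31 = 15 * (12 - 5) - 5 = 7

P + Q = (5, 7)


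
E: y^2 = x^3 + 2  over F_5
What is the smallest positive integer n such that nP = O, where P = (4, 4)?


Compute successive multiples of P until we hit O:
  1P = (4, 4)
  2P = (3, 2)
  3P = (2, 0)
  4P = (3, 3)
  5P = (4, 1)
  6P = O

ord(P) = 6


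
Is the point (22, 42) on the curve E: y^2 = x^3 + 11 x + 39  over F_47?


Check whether y^2 = x^3 + 11 x + 39 (mod 47) for (x, y) = (22, 42).
LHS: y^2 = 42^2 mod 47 = 25
RHS: x^3 + 11 x + 39 = 22^3 + 11*22 + 39 mod 47 = 25
LHS = RHS

Yes, on the curve


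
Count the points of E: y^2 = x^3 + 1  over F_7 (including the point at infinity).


For each x in F_7, count y with y^2 = x^3 + 0 x + 1 mod 7:
  x = 0: RHS = 1, y in [1, 6]  -> 2 point(s)
  x = 1: RHS = 2, y in [3, 4]  -> 2 point(s)
  x = 2: RHS = 2, y in [3, 4]  -> 2 point(s)
  x = 3: RHS = 0, y in [0]  -> 1 point(s)
  x = 4: RHS = 2, y in [3, 4]  -> 2 point(s)
  x = 5: RHS = 0, y in [0]  -> 1 point(s)
  x = 6: RHS = 0, y in [0]  -> 1 point(s)
Affine points: 11. Add the point at infinity: total = 12.

#E(F_7) = 12


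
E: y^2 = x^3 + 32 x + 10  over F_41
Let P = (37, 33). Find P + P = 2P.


Doubling: s = (3 x1^2 + a) / (2 y1)
s = (3*37^2 + 32) / (2*33) mod 41 = 36
x3 = s^2 - 2 x1 mod 41 = 36^2 - 2*37 = 33
y3 = s (x1 - x3) - y1 mod 41 = 36 * (37 - 33) - 33 = 29

2P = (33, 29)


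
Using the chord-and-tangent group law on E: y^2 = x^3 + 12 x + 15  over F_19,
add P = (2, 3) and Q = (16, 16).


P != Q, so use the chord formula.
s = (y2 - y1) / (x2 - x1) = (13) / (14) mod 19 = 5
x3 = s^2 - x1 - x2 mod 19 = 5^2 - 2 - 16 = 7
y3 = s (x1 - x3) - y1 mod 19 = 5 * (2 - 7) - 3 = 10

P + Q = (7, 10)


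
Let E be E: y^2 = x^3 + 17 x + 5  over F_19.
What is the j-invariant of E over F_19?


Delta = -16(4 a^3 + 27 b^2) mod 19 = 10
-1728 * (4 a)^3 = -1728 * (4*17)^3 mod 19 = 1
j = 1 * 10^(-1) mod 19 = 2

j = 2 (mod 19)


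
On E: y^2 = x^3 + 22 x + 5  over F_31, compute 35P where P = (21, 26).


k = 35 = 100011_2 (binary, LSB first: 110001)
Double-and-add from P = (21, 26):
  bit 0 = 1: acc = O + (21, 26) = (21, 26)
  bit 1 = 1: acc = (21, 26) + (14, 9) = (0, 25)
  bit 2 = 0: acc unchanged = (0, 25)
  bit 3 = 0: acc unchanged = (0, 25)
  bit 4 = 0: acc unchanged = (0, 25)
  bit 5 = 1: acc = (0, 25) + (24, 2) = (14, 22)

35P = (14, 22)


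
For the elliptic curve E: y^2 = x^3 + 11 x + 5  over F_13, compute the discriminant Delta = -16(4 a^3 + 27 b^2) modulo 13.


4 a^3 + 27 b^2 = 4*11^3 + 27*5^2 = 5324 + 675 = 5999
Delta = -16 * (5999) = -95984
Delta mod 13 = 8

Delta = 8 (mod 13)


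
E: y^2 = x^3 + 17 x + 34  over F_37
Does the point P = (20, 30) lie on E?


Check whether y^2 = x^3 + 17 x + 34 (mod 37) for (x, y) = (20, 30).
LHS: y^2 = 30^2 mod 37 = 12
RHS: x^3 + 17 x + 34 = 20^3 + 17*20 + 34 mod 37 = 12
LHS = RHS

Yes, on the curve


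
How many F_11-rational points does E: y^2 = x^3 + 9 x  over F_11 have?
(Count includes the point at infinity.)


For each x in F_11, count y with y^2 = x^3 + 9 x + 0 mod 11:
  x = 0: RHS = 0, y in [0]  -> 1 point(s)
  x = 2: RHS = 4, y in [2, 9]  -> 2 point(s)
  x = 4: RHS = 1, y in [1, 10]  -> 2 point(s)
  x = 5: RHS = 5, y in [4, 7]  -> 2 point(s)
  x = 8: RHS = 1, y in [1, 10]  -> 2 point(s)
  x = 10: RHS = 1, y in [1, 10]  -> 2 point(s)
Affine points: 11. Add the point at infinity: total = 12.

#E(F_11) = 12


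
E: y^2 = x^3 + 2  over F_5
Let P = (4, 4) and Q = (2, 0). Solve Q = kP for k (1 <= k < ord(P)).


Enumerate multiples of P until we hit Q = (2, 0):
  1P = (4, 4)
  2P = (3, 2)
  3P = (2, 0)
Match found at i = 3.

k = 3


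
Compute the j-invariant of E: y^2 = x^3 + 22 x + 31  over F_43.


Delta = -16(4 a^3 + 27 b^2) mod 43 = 5
-1728 * (4 a)^3 = -1728 * (4*22)^3 mod 43 = 22
j = 22 * 5^(-1) mod 43 = 13

j = 13 (mod 43)


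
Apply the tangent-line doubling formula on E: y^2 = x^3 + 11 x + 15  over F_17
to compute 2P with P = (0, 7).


Doubling: s = (3 x1^2 + a) / (2 y1)
s = (3*0^2 + 11) / (2*7) mod 17 = 2
x3 = s^2 - 2 x1 mod 17 = 2^2 - 2*0 = 4
y3 = s (x1 - x3) - y1 mod 17 = 2 * (0 - 4) - 7 = 2

2P = (4, 2)


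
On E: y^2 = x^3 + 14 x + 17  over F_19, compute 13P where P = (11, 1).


k = 13 = 1101_2 (binary, LSB first: 1011)
Double-and-add from P = (11, 1):
  bit 0 = 1: acc = O + (11, 1) = (11, 1)
  bit 1 = 0: acc unchanged = (11, 1)
  bit 2 = 1: acc = (11, 1) + (9, 13) = (16, 10)
  bit 3 = 1: acc = (16, 10) + (17, 0) = (10, 6)

13P = (10, 6)


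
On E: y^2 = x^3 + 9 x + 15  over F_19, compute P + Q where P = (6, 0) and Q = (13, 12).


P != Q, so use the chord formula.
s = (y2 - y1) / (x2 - x1) = (12) / (7) mod 19 = 18
x3 = s^2 - x1 - x2 mod 19 = 18^2 - 6 - 13 = 1
y3 = s (x1 - x3) - y1 mod 19 = 18 * (6 - 1) - 0 = 14

P + Q = (1, 14)


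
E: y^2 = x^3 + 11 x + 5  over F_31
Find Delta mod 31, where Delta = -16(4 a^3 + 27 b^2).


4 a^3 + 27 b^2 = 4*11^3 + 27*5^2 = 5324 + 675 = 5999
Delta = -16 * (5999) = -95984
Delta mod 31 = 23

Delta = 23 (mod 31)
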